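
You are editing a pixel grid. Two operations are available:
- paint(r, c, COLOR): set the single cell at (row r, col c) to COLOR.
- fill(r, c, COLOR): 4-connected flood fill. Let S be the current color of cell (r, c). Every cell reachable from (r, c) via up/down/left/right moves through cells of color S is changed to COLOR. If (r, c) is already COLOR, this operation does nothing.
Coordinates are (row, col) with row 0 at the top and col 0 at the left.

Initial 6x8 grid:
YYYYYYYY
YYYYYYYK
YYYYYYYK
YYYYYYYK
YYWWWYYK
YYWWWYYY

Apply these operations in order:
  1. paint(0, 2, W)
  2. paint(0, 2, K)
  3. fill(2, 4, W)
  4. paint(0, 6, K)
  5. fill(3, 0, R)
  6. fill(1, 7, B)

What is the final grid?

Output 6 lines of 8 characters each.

After op 1 paint(0,2,W):
YYWYYYYY
YYYYYYYK
YYYYYYYK
YYYYYYYK
YYWWWYYK
YYWWWYYY
After op 2 paint(0,2,K):
YYKYYYYY
YYYYYYYK
YYYYYYYK
YYYYYYYK
YYWWWYYK
YYWWWYYY
After op 3 fill(2,4,W) [37 cells changed]:
WWKWWWWW
WWWWWWWK
WWWWWWWK
WWWWWWWK
WWWWWWWK
WWWWWWWW
After op 4 paint(0,6,K):
WWKWWWKW
WWWWWWWK
WWWWWWWK
WWWWWWWK
WWWWWWWK
WWWWWWWW
After op 5 fill(3,0,R) [41 cells changed]:
RRKRRRKW
RRRRRRRK
RRRRRRRK
RRRRRRRK
RRRRRRRK
RRRRRRRR
After op 6 fill(1,7,B) [4 cells changed]:
RRKRRRKW
RRRRRRRB
RRRRRRRB
RRRRRRRB
RRRRRRRB
RRRRRRRR

Answer: RRKRRRKW
RRRRRRRB
RRRRRRRB
RRRRRRRB
RRRRRRRB
RRRRRRRR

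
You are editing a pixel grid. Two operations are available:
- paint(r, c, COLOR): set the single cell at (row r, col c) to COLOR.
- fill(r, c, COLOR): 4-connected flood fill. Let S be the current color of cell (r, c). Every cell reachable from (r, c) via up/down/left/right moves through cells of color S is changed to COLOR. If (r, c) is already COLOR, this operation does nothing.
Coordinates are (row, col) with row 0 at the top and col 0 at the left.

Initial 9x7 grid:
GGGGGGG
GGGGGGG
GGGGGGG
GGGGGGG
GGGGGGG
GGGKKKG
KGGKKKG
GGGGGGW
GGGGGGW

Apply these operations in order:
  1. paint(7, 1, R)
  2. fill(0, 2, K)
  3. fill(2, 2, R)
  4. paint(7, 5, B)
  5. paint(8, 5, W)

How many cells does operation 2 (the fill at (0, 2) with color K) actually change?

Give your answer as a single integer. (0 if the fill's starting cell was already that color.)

Answer: 53

Derivation:
After op 1 paint(7,1,R):
GGGGGGG
GGGGGGG
GGGGGGG
GGGGGGG
GGGGGGG
GGGKKKG
KGGKKKG
GRGGGGW
GGGGGGW
After op 2 fill(0,2,K) [53 cells changed]:
KKKKKKK
KKKKKKK
KKKKKKK
KKKKKKK
KKKKKKK
KKKKKKK
KKKKKKK
KRKKKKW
KKKKKKW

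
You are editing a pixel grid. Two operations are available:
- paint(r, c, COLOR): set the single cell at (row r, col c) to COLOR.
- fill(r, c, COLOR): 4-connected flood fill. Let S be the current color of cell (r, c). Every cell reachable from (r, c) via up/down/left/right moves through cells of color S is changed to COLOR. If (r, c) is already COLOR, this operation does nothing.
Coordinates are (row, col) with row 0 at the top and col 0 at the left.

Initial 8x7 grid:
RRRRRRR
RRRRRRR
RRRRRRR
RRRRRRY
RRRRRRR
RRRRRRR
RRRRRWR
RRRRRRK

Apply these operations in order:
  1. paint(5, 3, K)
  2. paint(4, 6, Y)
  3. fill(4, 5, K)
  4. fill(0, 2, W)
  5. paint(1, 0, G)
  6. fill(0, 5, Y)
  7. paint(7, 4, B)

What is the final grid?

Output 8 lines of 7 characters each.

Answer: YYYYYYY
GYYYYYY
YYYYYYY
YYYYYYY
YYYYYYY
YYYYYYY
YYYYYYY
YYYYBYY

Derivation:
After op 1 paint(5,3,K):
RRRRRRR
RRRRRRR
RRRRRRR
RRRRRRY
RRRRRRR
RRRKRRR
RRRRRWR
RRRRRRK
After op 2 paint(4,6,Y):
RRRRRRR
RRRRRRR
RRRRRRR
RRRRRRY
RRRRRRY
RRRKRRR
RRRRRWR
RRRRRRK
After op 3 fill(4,5,K) [51 cells changed]:
KKKKKKK
KKKKKKK
KKKKKKK
KKKKKKY
KKKKKKY
KKKKKKK
KKKKKWK
KKKKKKK
After op 4 fill(0,2,W) [53 cells changed]:
WWWWWWW
WWWWWWW
WWWWWWW
WWWWWWY
WWWWWWY
WWWWWWW
WWWWWWW
WWWWWWW
After op 5 paint(1,0,G):
WWWWWWW
GWWWWWW
WWWWWWW
WWWWWWY
WWWWWWY
WWWWWWW
WWWWWWW
WWWWWWW
After op 6 fill(0,5,Y) [53 cells changed]:
YYYYYYY
GYYYYYY
YYYYYYY
YYYYYYY
YYYYYYY
YYYYYYY
YYYYYYY
YYYYYYY
After op 7 paint(7,4,B):
YYYYYYY
GYYYYYY
YYYYYYY
YYYYYYY
YYYYYYY
YYYYYYY
YYYYYYY
YYYYBYY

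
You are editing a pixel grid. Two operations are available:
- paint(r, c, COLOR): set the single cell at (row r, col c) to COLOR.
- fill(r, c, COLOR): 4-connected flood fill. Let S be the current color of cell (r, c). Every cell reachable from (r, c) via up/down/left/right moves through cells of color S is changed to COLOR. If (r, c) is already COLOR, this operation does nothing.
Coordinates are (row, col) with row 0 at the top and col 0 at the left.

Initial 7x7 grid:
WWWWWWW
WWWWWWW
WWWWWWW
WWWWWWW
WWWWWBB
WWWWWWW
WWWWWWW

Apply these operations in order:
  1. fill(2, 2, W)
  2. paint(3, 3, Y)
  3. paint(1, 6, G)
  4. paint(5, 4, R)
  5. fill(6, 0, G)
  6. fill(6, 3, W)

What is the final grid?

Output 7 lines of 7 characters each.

Answer: WWWWWWW
WWWWWWW
WWWWWWW
WWWYWWW
WWWWWBB
WWWWRWW
WWWWWWW

Derivation:
After op 1 fill(2,2,W) [0 cells changed]:
WWWWWWW
WWWWWWW
WWWWWWW
WWWWWWW
WWWWWBB
WWWWWWW
WWWWWWW
After op 2 paint(3,3,Y):
WWWWWWW
WWWWWWW
WWWWWWW
WWWYWWW
WWWWWBB
WWWWWWW
WWWWWWW
After op 3 paint(1,6,G):
WWWWWWW
WWWWWWG
WWWWWWW
WWWYWWW
WWWWWBB
WWWWWWW
WWWWWWW
After op 4 paint(5,4,R):
WWWWWWW
WWWWWWG
WWWWWWW
WWWYWWW
WWWWWBB
WWWWRWW
WWWWWWW
After op 5 fill(6,0,G) [44 cells changed]:
GGGGGGG
GGGGGGG
GGGGGGG
GGGYGGG
GGGGGBB
GGGGRGG
GGGGGGG
After op 6 fill(6,3,W) [45 cells changed]:
WWWWWWW
WWWWWWW
WWWWWWW
WWWYWWW
WWWWWBB
WWWWRWW
WWWWWWW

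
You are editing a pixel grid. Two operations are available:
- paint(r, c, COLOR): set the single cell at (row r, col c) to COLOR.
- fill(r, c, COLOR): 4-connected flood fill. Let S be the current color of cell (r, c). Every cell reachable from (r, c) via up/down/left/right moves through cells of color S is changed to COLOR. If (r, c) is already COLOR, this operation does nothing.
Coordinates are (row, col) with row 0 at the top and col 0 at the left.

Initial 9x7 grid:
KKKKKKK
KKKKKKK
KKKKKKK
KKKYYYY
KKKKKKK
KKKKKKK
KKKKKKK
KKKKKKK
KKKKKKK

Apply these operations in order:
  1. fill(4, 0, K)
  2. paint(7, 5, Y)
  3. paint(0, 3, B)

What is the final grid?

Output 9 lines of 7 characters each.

After op 1 fill(4,0,K) [0 cells changed]:
KKKKKKK
KKKKKKK
KKKKKKK
KKKYYYY
KKKKKKK
KKKKKKK
KKKKKKK
KKKKKKK
KKKKKKK
After op 2 paint(7,5,Y):
KKKKKKK
KKKKKKK
KKKKKKK
KKKYYYY
KKKKKKK
KKKKKKK
KKKKKKK
KKKKKYK
KKKKKKK
After op 3 paint(0,3,B):
KKKBKKK
KKKKKKK
KKKKKKK
KKKYYYY
KKKKKKK
KKKKKKK
KKKKKKK
KKKKKYK
KKKKKKK

Answer: KKKBKKK
KKKKKKK
KKKKKKK
KKKYYYY
KKKKKKK
KKKKKKK
KKKKKKK
KKKKKYK
KKKKKKK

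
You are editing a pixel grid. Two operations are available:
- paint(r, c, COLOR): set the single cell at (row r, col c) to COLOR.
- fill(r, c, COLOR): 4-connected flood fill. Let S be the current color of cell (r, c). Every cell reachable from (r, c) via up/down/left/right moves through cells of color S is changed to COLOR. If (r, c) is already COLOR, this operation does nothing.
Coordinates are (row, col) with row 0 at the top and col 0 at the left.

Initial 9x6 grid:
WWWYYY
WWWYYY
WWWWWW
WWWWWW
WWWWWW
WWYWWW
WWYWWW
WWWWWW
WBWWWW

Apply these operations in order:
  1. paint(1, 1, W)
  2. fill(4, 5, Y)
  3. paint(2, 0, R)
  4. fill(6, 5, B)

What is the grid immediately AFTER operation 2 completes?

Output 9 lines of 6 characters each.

After op 1 paint(1,1,W):
WWWYYY
WWWYYY
WWWWWW
WWWWWW
WWWWWW
WWYWWW
WWYWWW
WWWWWW
WBWWWW
After op 2 fill(4,5,Y) [45 cells changed]:
YYYYYY
YYYYYY
YYYYYY
YYYYYY
YYYYYY
YYYYYY
YYYYYY
YYYYYY
YBYYYY

Answer: YYYYYY
YYYYYY
YYYYYY
YYYYYY
YYYYYY
YYYYYY
YYYYYY
YYYYYY
YBYYYY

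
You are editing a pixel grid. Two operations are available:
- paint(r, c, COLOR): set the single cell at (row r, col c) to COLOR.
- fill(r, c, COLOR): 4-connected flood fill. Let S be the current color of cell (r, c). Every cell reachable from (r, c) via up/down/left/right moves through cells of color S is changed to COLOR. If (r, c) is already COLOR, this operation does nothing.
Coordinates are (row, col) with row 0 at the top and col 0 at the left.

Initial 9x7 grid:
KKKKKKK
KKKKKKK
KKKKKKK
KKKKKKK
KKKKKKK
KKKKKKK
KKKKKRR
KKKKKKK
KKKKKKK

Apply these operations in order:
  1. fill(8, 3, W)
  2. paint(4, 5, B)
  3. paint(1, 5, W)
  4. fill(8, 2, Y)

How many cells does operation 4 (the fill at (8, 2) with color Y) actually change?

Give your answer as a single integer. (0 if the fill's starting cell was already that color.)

Answer: 60

Derivation:
After op 1 fill(8,3,W) [61 cells changed]:
WWWWWWW
WWWWWWW
WWWWWWW
WWWWWWW
WWWWWWW
WWWWWWW
WWWWWRR
WWWWWWW
WWWWWWW
After op 2 paint(4,5,B):
WWWWWWW
WWWWWWW
WWWWWWW
WWWWWWW
WWWWWBW
WWWWWWW
WWWWWRR
WWWWWWW
WWWWWWW
After op 3 paint(1,5,W):
WWWWWWW
WWWWWWW
WWWWWWW
WWWWWWW
WWWWWBW
WWWWWWW
WWWWWRR
WWWWWWW
WWWWWWW
After op 4 fill(8,2,Y) [60 cells changed]:
YYYYYYY
YYYYYYY
YYYYYYY
YYYYYYY
YYYYYBY
YYYYYYY
YYYYYRR
YYYYYYY
YYYYYYY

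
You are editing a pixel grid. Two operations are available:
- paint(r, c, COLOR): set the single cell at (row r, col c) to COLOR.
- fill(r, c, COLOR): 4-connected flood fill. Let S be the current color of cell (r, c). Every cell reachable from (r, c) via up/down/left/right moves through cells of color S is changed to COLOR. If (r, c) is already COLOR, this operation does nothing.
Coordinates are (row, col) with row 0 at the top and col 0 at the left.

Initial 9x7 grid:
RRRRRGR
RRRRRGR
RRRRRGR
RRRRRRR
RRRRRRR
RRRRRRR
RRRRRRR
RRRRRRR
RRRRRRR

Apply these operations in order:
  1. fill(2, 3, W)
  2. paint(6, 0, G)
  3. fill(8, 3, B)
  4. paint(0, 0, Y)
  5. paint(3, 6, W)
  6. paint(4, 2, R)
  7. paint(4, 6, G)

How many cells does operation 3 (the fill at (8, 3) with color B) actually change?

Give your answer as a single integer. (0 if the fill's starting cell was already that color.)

After op 1 fill(2,3,W) [60 cells changed]:
WWWWWGW
WWWWWGW
WWWWWGW
WWWWWWW
WWWWWWW
WWWWWWW
WWWWWWW
WWWWWWW
WWWWWWW
After op 2 paint(6,0,G):
WWWWWGW
WWWWWGW
WWWWWGW
WWWWWWW
WWWWWWW
WWWWWWW
GWWWWWW
WWWWWWW
WWWWWWW
After op 3 fill(8,3,B) [59 cells changed]:
BBBBBGB
BBBBBGB
BBBBBGB
BBBBBBB
BBBBBBB
BBBBBBB
GBBBBBB
BBBBBBB
BBBBBBB

Answer: 59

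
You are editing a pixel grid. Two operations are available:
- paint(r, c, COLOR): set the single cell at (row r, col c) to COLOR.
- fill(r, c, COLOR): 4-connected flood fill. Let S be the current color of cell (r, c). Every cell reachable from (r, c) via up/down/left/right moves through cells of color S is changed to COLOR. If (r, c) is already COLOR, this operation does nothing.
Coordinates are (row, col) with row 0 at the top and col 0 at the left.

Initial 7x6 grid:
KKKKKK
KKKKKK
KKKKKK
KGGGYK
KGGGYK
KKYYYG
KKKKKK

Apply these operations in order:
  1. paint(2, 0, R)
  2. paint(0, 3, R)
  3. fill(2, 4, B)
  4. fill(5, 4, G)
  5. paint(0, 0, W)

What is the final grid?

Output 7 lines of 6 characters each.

Answer: WBBRBB
BBBBBB
RBBBBB
KGGGGB
KGGGGB
KKGGGG
KKKKKK

Derivation:
After op 1 paint(2,0,R):
KKKKKK
KKKKKK
RKKKKK
KGGGYK
KGGGYK
KKYYYG
KKKKKK
After op 2 paint(0,3,R):
KKKRKK
KKKKKK
RKKKKK
KGGGYK
KGGGYK
KKYYYG
KKKKKK
After op 3 fill(2,4,B) [18 cells changed]:
BBBRBB
BBBBBB
RBBBBB
KGGGYB
KGGGYB
KKYYYG
KKKKKK
After op 4 fill(5,4,G) [5 cells changed]:
BBBRBB
BBBBBB
RBBBBB
KGGGGB
KGGGGB
KKGGGG
KKKKKK
After op 5 paint(0,0,W):
WBBRBB
BBBBBB
RBBBBB
KGGGGB
KGGGGB
KKGGGG
KKKKKK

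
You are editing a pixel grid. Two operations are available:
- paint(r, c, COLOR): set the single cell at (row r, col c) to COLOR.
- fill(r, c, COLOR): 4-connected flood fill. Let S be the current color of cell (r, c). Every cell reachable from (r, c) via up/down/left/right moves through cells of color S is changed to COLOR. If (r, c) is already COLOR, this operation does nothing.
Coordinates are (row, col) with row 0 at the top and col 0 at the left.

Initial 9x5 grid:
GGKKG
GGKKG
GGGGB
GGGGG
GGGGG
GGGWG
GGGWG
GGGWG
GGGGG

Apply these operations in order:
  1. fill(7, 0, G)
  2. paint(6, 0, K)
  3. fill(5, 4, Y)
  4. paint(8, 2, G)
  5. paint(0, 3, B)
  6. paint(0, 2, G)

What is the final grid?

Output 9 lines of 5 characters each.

Answer: YYGBG
YYKKG
YYYYB
YYYYY
YYYYY
YYYWY
KYYWY
YYYWY
YYGYY

Derivation:
After op 1 fill(7,0,G) [0 cells changed]:
GGKKG
GGKKG
GGGGB
GGGGG
GGGGG
GGGWG
GGGWG
GGGWG
GGGGG
After op 2 paint(6,0,K):
GGKKG
GGKKG
GGGGB
GGGGG
GGGGG
GGGWG
KGGWG
GGGWG
GGGGG
After op 3 fill(5,4,Y) [34 cells changed]:
YYKKG
YYKKG
YYYYB
YYYYY
YYYYY
YYYWY
KYYWY
YYYWY
YYYYY
After op 4 paint(8,2,G):
YYKKG
YYKKG
YYYYB
YYYYY
YYYYY
YYYWY
KYYWY
YYYWY
YYGYY
After op 5 paint(0,3,B):
YYKBG
YYKKG
YYYYB
YYYYY
YYYYY
YYYWY
KYYWY
YYYWY
YYGYY
After op 6 paint(0,2,G):
YYGBG
YYKKG
YYYYB
YYYYY
YYYYY
YYYWY
KYYWY
YYYWY
YYGYY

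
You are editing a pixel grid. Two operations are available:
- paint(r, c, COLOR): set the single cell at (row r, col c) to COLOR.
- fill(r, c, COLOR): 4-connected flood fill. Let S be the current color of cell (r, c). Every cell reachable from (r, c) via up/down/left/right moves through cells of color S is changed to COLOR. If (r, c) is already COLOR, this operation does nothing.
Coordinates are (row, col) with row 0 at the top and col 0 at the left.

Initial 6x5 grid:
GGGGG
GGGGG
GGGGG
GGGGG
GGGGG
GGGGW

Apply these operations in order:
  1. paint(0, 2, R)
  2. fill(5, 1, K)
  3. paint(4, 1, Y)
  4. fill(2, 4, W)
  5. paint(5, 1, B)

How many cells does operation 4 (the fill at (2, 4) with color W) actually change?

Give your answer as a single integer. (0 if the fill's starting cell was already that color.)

After op 1 paint(0,2,R):
GGRGG
GGGGG
GGGGG
GGGGG
GGGGG
GGGGW
After op 2 fill(5,1,K) [28 cells changed]:
KKRKK
KKKKK
KKKKK
KKKKK
KKKKK
KKKKW
After op 3 paint(4,1,Y):
KKRKK
KKKKK
KKKKK
KKKKK
KYKKK
KKKKW
After op 4 fill(2,4,W) [27 cells changed]:
WWRWW
WWWWW
WWWWW
WWWWW
WYWWW
WWWWW

Answer: 27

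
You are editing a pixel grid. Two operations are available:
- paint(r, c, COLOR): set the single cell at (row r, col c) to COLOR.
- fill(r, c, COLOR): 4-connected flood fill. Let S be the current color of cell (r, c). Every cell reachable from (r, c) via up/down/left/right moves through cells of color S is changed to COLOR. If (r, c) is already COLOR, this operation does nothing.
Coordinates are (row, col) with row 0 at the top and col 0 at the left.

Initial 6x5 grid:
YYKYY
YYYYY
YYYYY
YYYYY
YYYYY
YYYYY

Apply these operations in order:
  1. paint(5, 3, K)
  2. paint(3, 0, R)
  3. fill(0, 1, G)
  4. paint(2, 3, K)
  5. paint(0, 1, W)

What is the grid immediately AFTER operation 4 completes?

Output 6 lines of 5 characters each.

After op 1 paint(5,3,K):
YYKYY
YYYYY
YYYYY
YYYYY
YYYYY
YYYKY
After op 2 paint(3,0,R):
YYKYY
YYYYY
YYYYY
RYYYY
YYYYY
YYYKY
After op 3 fill(0,1,G) [27 cells changed]:
GGKGG
GGGGG
GGGGG
RGGGG
GGGGG
GGGKG
After op 4 paint(2,3,K):
GGKGG
GGGGG
GGGKG
RGGGG
GGGGG
GGGKG

Answer: GGKGG
GGGGG
GGGKG
RGGGG
GGGGG
GGGKG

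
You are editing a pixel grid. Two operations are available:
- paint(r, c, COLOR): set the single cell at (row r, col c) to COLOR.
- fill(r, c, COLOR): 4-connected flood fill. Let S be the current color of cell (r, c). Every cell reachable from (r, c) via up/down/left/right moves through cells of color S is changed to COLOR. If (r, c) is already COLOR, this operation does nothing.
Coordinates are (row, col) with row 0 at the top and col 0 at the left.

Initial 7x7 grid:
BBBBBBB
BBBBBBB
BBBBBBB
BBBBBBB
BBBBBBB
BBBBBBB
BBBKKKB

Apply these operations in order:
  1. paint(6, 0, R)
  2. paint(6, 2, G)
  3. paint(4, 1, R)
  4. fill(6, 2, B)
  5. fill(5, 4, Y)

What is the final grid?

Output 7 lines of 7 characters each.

Answer: YYYYYYY
YYYYYYY
YYYYYYY
YYYYYYY
YRYYYYY
YYYYYYY
RYYKKKY

Derivation:
After op 1 paint(6,0,R):
BBBBBBB
BBBBBBB
BBBBBBB
BBBBBBB
BBBBBBB
BBBBBBB
RBBKKKB
After op 2 paint(6,2,G):
BBBBBBB
BBBBBBB
BBBBBBB
BBBBBBB
BBBBBBB
BBBBBBB
RBGKKKB
After op 3 paint(4,1,R):
BBBBBBB
BBBBBBB
BBBBBBB
BBBBBBB
BRBBBBB
BBBBBBB
RBGKKKB
After op 4 fill(6,2,B) [1 cells changed]:
BBBBBBB
BBBBBBB
BBBBBBB
BBBBBBB
BRBBBBB
BBBBBBB
RBBKKKB
After op 5 fill(5,4,Y) [44 cells changed]:
YYYYYYY
YYYYYYY
YYYYYYY
YYYYYYY
YRYYYYY
YYYYYYY
RYYKKKY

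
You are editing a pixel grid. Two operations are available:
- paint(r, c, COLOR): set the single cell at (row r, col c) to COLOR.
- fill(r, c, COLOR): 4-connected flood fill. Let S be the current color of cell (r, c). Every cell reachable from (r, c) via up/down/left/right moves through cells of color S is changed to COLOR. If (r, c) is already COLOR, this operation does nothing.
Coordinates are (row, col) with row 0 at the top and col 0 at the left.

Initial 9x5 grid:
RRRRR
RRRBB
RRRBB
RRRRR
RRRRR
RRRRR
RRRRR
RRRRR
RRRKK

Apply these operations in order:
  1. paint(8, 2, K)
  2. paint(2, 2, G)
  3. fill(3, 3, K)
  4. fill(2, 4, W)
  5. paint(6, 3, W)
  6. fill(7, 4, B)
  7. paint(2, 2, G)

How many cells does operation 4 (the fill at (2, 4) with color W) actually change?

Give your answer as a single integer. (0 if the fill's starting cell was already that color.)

After op 1 paint(8,2,K):
RRRRR
RRRBB
RRRBB
RRRRR
RRRRR
RRRRR
RRRRR
RRRRR
RRKKK
After op 2 paint(2,2,G):
RRRRR
RRRBB
RRGBB
RRRRR
RRRRR
RRRRR
RRRRR
RRRRR
RRKKK
After op 3 fill(3,3,K) [37 cells changed]:
KKKKK
KKKBB
KKGBB
KKKKK
KKKKK
KKKKK
KKKKK
KKKKK
KKKKK
After op 4 fill(2,4,W) [4 cells changed]:
KKKKK
KKKWW
KKGWW
KKKKK
KKKKK
KKKKK
KKKKK
KKKKK
KKKKK

Answer: 4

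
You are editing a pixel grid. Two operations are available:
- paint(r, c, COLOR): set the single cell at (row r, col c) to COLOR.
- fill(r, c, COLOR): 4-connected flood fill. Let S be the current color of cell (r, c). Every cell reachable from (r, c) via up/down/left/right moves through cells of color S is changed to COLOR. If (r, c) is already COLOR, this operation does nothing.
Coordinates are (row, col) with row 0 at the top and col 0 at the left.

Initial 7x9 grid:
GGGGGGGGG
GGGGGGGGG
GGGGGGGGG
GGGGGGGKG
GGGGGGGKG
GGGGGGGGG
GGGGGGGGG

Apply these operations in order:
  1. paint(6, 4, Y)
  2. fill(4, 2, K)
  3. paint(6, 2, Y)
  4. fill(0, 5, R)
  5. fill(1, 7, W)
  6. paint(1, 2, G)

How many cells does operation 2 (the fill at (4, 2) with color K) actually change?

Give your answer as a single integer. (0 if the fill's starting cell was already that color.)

Answer: 60

Derivation:
After op 1 paint(6,4,Y):
GGGGGGGGG
GGGGGGGGG
GGGGGGGGG
GGGGGGGKG
GGGGGGGKG
GGGGGGGGG
GGGGYGGGG
After op 2 fill(4,2,K) [60 cells changed]:
KKKKKKKKK
KKKKKKKKK
KKKKKKKKK
KKKKKKKKK
KKKKKKKKK
KKKKKKKKK
KKKKYKKKK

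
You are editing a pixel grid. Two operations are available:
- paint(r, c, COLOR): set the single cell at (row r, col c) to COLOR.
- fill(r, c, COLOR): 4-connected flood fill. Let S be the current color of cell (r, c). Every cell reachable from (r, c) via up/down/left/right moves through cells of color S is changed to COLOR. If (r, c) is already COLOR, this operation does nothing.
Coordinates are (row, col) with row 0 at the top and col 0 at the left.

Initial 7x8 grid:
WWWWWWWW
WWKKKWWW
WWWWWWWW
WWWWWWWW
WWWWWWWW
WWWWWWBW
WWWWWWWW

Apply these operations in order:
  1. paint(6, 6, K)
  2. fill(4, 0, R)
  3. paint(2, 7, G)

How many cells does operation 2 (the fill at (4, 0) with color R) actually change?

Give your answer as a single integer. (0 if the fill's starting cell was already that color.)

Answer: 51

Derivation:
After op 1 paint(6,6,K):
WWWWWWWW
WWKKKWWW
WWWWWWWW
WWWWWWWW
WWWWWWWW
WWWWWWBW
WWWWWWKW
After op 2 fill(4,0,R) [51 cells changed]:
RRRRRRRR
RRKKKRRR
RRRRRRRR
RRRRRRRR
RRRRRRRR
RRRRRRBR
RRRRRRKR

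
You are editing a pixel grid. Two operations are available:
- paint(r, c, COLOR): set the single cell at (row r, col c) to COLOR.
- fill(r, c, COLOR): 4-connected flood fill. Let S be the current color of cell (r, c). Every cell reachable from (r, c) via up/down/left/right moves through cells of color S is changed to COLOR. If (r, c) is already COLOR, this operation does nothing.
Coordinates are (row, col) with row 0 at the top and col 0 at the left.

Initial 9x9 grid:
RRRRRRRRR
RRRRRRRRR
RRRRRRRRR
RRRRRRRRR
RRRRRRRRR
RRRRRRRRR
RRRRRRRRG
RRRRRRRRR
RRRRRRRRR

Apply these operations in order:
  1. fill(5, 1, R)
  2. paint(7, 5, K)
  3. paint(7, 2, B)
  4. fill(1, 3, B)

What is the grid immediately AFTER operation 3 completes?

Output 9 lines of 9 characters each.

Answer: RRRRRRRRR
RRRRRRRRR
RRRRRRRRR
RRRRRRRRR
RRRRRRRRR
RRRRRRRRR
RRRRRRRRG
RRBRRKRRR
RRRRRRRRR

Derivation:
After op 1 fill(5,1,R) [0 cells changed]:
RRRRRRRRR
RRRRRRRRR
RRRRRRRRR
RRRRRRRRR
RRRRRRRRR
RRRRRRRRR
RRRRRRRRG
RRRRRRRRR
RRRRRRRRR
After op 2 paint(7,5,K):
RRRRRRRRR
RRRRRRRRR
RRRRRRRRR
RRRRRRRRR
RRRRRRRRR
RRRRRRRRR
RRRRRRRRG
RRRRRKRRR
RRRRRRRRR
After op 3 paint(7,2,B):
RRRRRRRRR
RRRRRRRRR
RRRRRRRRR
RRRRRRRRR
RRRRRRRRR
RRRRRRRRR
RRRRRRRRG
RRBRRKRRR
RRRRRRRRR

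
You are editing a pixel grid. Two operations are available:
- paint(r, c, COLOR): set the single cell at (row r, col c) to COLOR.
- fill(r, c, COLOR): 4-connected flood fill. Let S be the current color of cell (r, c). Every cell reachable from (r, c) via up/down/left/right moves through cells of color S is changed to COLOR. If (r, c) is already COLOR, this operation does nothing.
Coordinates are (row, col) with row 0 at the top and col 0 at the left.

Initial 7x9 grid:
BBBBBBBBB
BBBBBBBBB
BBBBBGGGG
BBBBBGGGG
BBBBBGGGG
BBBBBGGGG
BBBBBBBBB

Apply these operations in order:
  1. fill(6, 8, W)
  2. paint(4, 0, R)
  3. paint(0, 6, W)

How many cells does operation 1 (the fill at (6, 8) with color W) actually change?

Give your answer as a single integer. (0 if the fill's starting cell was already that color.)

Answer: 47

Derivation:
After op 1 fill(6,8,W) [47 cells changed]:
WWWWWWWWW
WWWWWWWWW
WWWWWGGGG
WWWWWGGGG
WWWWWGGGG
WWWWWGGGG
WWWWWWWWW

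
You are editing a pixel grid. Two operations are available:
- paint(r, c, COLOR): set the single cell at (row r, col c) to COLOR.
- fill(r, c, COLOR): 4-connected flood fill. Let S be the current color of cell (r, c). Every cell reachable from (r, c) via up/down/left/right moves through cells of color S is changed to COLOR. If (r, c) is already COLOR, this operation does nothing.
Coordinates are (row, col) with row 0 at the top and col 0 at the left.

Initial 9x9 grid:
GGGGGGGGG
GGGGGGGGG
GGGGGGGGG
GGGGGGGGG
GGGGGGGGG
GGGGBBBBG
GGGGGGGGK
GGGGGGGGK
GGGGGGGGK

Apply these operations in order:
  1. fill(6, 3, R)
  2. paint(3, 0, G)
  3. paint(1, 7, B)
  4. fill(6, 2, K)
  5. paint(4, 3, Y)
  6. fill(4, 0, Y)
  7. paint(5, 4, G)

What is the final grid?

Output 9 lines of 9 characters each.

After op 1 fill(6,3,R) [74 cells changed]:
RRRRRRRRR
RRRRRRRRR
RRRRRRRRR
RRRRRRRRR
RRRRRRRRR
RRRRBBBBR
RRRRRRRRK
RRRRRRRRK
RRRRRRRRK
After op 2 paint(3,0,G):
RRRRRRRRR
RRRRRRRRR
RRRRRRRRR
GRRRRRRRR
RRRRRRRRR
RRRRBBBBR
RRRRRRRRK
RRRRRRRRK
RRRRRRRRK
After op 3 paint(1,7,B):
RRRRRRRRR
RRRRRRRBR
RRRRRRRRR
GRRRRRRRR
RRRRRRRRR
RRRRBBBBR
RRRRRRRRK
RRRRRRRRK
RRRRRRRRK
After op 4 fill(6,2,K) [72 cells changed]:
KKKKKKKKK
KKKKKKKBK
KKKKKKKKK
GKKKKKKKK
KKKKKKKKK
KKKKBBBBK
KKKKKKKKK
KKKKKKKKK
KKKKKKKKK
After op 5 paint(4,3,Y):
KKKKKKKKK
KKKKKKKBK
KKKKKKKKK
GKKKKKKKK
KKKYKKKKK
KKKKBBBBK
KKKKKKKKK
KKKKKKKKK
KKKKKKKKK
After op 6 fill(4,0,Y) [74 cells changed]:
YYYYYYYYY
YYYYYYYBY
YYYYYYYYY
GYYYYYYYY
YYYYYYYYY
YYYYBBBBY
YYYYYYYYY
YYYYYYYYY
YYYYYYYYY
After op 7 paint(5,4,G):
YYYYYYYYY
YYYYYYYBY
YYYYYYYYY
GYYYYYYYY
YYYYYYYYY
YYYYGBBBY
YYYYYYYYY
YYYYYYYYY
YYYYYYYYY

Answer: YYYYYYYYY
YYYYYYYBY
YYYYYYYYY
GYYYYYYYY
YYYYYYYYY
YYYYGBBBY
YYYYYYYYY
YYYYYYYYY
YYYYYYYYY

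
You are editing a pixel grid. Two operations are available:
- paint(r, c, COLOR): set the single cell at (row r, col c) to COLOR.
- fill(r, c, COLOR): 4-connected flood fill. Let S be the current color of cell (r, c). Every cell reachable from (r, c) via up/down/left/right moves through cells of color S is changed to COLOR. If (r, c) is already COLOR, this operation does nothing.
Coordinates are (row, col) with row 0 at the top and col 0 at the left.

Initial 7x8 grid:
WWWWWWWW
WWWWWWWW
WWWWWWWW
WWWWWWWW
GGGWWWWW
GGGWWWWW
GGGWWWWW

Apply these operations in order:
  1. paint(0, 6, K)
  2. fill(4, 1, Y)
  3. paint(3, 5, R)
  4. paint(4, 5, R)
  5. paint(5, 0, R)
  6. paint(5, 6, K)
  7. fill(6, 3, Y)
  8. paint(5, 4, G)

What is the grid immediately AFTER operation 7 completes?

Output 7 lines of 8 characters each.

After op 1 paint(0,6,K):
WWWWWWKW
WWWWWWWW
WWWWWWWW
WWWWWWWW
GGGWWWWW
GGGWWWWW
GGGWWWWW
After op 2 fill(4,1,Y) [9 cells changed]:
WWWWWWKW
WWWWWWWW
WWWWWWWW
WWWWWWWW
YYYWWWWW
YYYWWWWW
YYYWWWWW
After op 3 paint(3,5,R):
WWWWWWKW
WWWWWWWW
WWWWWWWW
WWWWWRWW
YYYWWWWW
YYYWWWWW
YYYWWWWW
After op 4 paint(4,5,R):
WWWWWWKW
WWWWWWWW
WWWWWWWW
WWWWWRWW
YYYWWRWW
YYYWWWWW
YYYWWWWW
After op 5 paint(5,0,R):
WWWWWWKW
WWWWWWWW
WWWWWWWW
WWWWWRWW
YYYWWRWW
RYYWWWWW
YYYWWWWW
After op 6 paint(5,6,K):
WWWWWWKW
WWWWWWWW
WWWWWWWW
WWWWWRWW
YYYWWRWW
RYYWWWKW
YYYWWWWW
After op 7 fill(6,3,Y) [43 cells changed]:
YYYYYYKY
YYYYYYYY
YYYYYYYY
YYYYYRYY
YYYYYRYY
RYYYYYKY
YYYYYYYY

Answer: YYYYYYKY
YYYYYYYY
YYYYYYYY
YYYYYRYY
YYYYYRYY
RYYYYYKY
YYYYYYYY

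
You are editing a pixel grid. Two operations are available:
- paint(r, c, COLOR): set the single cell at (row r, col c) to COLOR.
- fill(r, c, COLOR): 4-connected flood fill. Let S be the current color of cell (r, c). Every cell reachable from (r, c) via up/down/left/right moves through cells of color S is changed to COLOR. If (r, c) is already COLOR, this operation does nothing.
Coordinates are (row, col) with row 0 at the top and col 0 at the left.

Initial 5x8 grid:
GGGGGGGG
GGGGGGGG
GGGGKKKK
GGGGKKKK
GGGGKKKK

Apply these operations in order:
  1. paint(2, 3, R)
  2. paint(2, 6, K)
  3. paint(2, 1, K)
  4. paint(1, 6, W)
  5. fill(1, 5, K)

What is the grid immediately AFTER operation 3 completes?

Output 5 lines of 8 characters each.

After op 1 paint(2,3,R):
GGGGGGGG
GGGGGGGG
GGGRKKKK
GGGGKKKK
GGGGKKKK
After op 2 paint(2,6,K):
GGGGGGGG
GGGGGGGG
GGGRKKKK
GGGGKKKK
GGGGKKKK
After op 3 paint(2,1,K):
GGGGGGGG
GGGGGGGG
GKGRKKKK
GGGGKKKK
GGGGKKKK

Answer: GGGGGGGG
GGGGGGGG
GKGRKKKK
GGGGKKKK
GGGGKKKK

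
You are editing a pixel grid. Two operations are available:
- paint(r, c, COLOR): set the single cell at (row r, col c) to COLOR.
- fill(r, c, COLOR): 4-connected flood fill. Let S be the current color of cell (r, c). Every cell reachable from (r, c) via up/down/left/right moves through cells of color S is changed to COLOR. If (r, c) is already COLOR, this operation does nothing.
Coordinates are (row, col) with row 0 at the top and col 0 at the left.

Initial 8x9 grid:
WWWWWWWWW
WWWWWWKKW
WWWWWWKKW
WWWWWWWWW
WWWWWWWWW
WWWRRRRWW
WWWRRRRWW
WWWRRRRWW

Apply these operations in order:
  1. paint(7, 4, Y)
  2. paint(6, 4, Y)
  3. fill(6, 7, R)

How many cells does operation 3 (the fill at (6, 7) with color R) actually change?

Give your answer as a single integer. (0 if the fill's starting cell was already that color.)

After op 1 paint(7,4,Y):
WWWWWWWWW
WWWWWWKKW
WWWWWWKKW
WWWWWWWWW
WWWWWWWWW
WWWRRRRWW
WWWRRRRWW
WWWRYRRWW
After op 2 paint(6,4,Y):
WWWWWWWWW
WWWWWWKKW
WWWWWWKKW
WWWWWWWWW
WWWWWWWWW
WWWRRRRWW
WWWRYRRWW
WWWRYRRWW
After op 3 fill(6,7,R) [56 cells changed]:
RRRRRRRRR
RRRRRRKKR
RRRRRRKKR
RRRRRRRRR
RRRRRRRRR
RRRRRRRRR
RRRRYRRRR
RRRRYRRRR

Answer: 56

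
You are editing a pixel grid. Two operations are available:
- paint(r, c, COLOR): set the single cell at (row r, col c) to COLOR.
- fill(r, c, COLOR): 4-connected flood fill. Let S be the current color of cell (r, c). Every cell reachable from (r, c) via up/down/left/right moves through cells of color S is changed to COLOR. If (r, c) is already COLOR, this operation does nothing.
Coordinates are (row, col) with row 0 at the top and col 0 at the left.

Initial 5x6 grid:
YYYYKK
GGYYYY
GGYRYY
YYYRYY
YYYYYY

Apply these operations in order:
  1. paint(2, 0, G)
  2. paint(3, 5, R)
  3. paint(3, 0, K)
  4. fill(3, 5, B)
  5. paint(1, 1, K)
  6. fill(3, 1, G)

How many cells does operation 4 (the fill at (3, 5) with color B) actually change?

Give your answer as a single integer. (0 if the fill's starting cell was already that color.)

Answer: 1

Derivation:
After op 1 paint(2,0,G):
YYYYKK
GGYYYY
GGYRYY
YYYRYY
YYYYYY
After op 2 paint(3,5,R):
YYYYKK
GGYYYY
GGYRYY
YYYRYR
YYYYYY
After op 3 paint(3,0,K):
YYYYKK
GGYYYY
GGYRYY
KYYRYR
YYYYYY
After op 4 fill(3,5,B) [1 cells changed]:
YYYYKK
GGYYYY
GGYRYY
KYYRYB
YYYYYY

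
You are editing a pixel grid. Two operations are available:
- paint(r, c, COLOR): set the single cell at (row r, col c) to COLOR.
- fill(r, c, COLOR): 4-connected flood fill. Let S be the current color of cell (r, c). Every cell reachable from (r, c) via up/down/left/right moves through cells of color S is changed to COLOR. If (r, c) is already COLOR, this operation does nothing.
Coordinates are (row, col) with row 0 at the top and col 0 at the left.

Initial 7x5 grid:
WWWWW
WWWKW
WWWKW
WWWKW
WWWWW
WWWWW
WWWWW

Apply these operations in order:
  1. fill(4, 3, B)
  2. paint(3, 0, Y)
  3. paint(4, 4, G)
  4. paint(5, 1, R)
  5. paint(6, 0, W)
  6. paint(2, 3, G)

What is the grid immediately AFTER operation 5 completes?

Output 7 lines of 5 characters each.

After op 1 fill(4,3,B) [32 cells changed]:
BBBBB
BBBKB
BBBKB
BBBKB
BBBBB
BBBBB
BBBBB
After op 2 paint(3,0,Y):
BBBBB
BBBKB
BBBKB
YBBKB
BBBBB
BBBBB
BBBBB
After op 3 paint(4,4,G):
BBBBB
BBBKB
BBBKB
YBBKB
BBBBG
BBBBB
BBBBB
After op 4 paint(5,1,R):
BBBBB
BBBKB
BBBKB
YBBKB
BBBBG
BRBBB
BBBBB
After op 5 paint(6,0,W):
BBBBB
BBBKB
BBBKB
YBBKB
BBBBG
BRBBB
WBBBB

Answer: BBBBB
BBBKB
BBBKB
YBBKB
BBBBG
BRBBB
WBBBB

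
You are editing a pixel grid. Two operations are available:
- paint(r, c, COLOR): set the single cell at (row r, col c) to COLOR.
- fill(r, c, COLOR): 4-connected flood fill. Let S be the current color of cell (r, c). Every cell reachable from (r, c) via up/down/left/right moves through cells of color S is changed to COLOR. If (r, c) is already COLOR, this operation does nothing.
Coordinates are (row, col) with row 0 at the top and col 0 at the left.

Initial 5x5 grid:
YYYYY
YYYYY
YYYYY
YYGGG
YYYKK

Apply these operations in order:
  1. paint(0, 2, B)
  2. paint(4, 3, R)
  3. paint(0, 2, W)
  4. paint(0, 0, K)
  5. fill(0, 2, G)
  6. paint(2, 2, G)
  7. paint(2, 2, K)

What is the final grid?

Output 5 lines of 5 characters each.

Answer: KYGYY
YYYYY
YYKYY
YYGGG
YYYRK

Derivation:
After op 1 paint(0,2,B):
YYBYY
YYYYY
YYYYY
YYGGG
YYYKK
After op 2 paint(4,3,R):
YYBYY
YYYYY
YYYYY
YYGGG
YYYRK
After op 3 paint(0,2,W):
YYWYY
YYYYY
YYYYY
YYGGG
YYYRK
After op 4 paint(0,0,K):
KYWYY
YYYYY
YYYYY
YYGGG
YYYRK
After op 5 fill(0,2,G) [1 cells changed]:
KYGYY
YYYYY
YYYYY
YYGGG
YYYRK
After op 6 paint(2,2,G):
KYGYY
YYYYY
YYGYY
YYGGG
YYYRK
After op 7 paint(2,2,K):
KYGYY
YYYYY
YYKYY
YYGGG
YYYRK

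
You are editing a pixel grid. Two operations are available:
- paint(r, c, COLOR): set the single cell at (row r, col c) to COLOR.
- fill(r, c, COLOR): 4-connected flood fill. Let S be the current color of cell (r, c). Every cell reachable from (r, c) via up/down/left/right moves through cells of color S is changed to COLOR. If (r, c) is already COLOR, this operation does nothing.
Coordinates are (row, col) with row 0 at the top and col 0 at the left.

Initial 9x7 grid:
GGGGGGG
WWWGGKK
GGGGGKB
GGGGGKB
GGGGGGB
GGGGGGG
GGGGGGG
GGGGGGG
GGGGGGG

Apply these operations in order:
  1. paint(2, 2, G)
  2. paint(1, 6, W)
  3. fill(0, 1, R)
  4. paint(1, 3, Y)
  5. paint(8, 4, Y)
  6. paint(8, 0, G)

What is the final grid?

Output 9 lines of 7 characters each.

After op 1 paint(2,2,G):
GGGGGGG
WWWGGKK
GGGGGKB
GGGGGKB
GGGGGGB
GGGGGGG
GGGGGGG
GGGGGGG
GGGGGGG
After op 2 paint(1,6,W):
GGGGGGG
WWWGGKW
GGGGGKB
GGGGGKB
GGGGGGB
GGGGGGG
GGGGGGG
GGGGGGG
GGGGGGG
After op 3 fill(0,1,R) [53 cells changed]:
RRRRRRR
WWWRRKW
RRRRRKB
RRRRRKB
RRRRRRB
RRRRRRR
RRRRRRR
RRRRRRR
RRRRRRR
After op 4 paint(1,3,Y):
RRRRRRR
WWWYRKW
RRRRRKB
RRRRRKB
RRRRRRB
RRRRRRR
RRRRRRR
RRRRRRR
RRRRRRR
After op 5 paint(8,4,Y):
RRRRRRR
WWWYRKW
RRRRRKB
RRRRRKB
RRRRRRB
RRRRRRR
RRRRRRR
RRRRRRR
RRRRYRR
After op 6 paint(8,0,G):
RRRRRRR
WWWYRKW
RRRRRKB
RRRRRKB
RRRRRRB
RRRRRRR
RRRRRRR
RRRRRRR
GRRRYRR

Answer: RRRRRRR
WWWYRKW
RRRRRKB
RRRRRKB
RRRRRRB
RRRRRRR
RRRRRRR
RRRRRRR
GRRRYRR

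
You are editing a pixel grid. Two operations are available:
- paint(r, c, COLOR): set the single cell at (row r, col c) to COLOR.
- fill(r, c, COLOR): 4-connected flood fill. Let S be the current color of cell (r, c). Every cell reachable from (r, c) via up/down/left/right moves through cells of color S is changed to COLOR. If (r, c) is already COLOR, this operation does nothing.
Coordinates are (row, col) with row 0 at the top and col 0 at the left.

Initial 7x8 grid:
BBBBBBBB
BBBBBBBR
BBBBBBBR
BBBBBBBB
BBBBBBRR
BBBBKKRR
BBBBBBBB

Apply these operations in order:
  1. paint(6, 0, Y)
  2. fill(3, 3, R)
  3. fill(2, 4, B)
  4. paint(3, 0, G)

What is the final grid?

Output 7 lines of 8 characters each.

Answer: BBBBBBBB
BBBBBBBB
BBBBBBBB
GBBBBBBB
BBBBBBBB
BBBBKKBB
YBBBBBBB

Derivation:
After op 1 paint(6,0,Y):
BBBBBBBB
BBBBBBBR
BBBBBBBR
BBBBBBBB
BBBBBBRR
BBBBKKRR
YBBBBBBB
After op 2 fill(3,3,R) [47 cells changed]:
RRRRRRRR
RRRRRRRR
RRRRRRRR
RRRRRRRR
RRRRRRRR
RRRRKKRR
YRRRRRRR
After op 3 fill(2,4,B) [53 cells changed]:
BBBBBBBB
BBBBBBBB
BBBBBBBB
BBBBBBBB
BBBBBBBB
BBBBKKBB
YBBBBBBB
After op 4 paint(3,0,G):
BBBBBBBB
BBBBBBBB
BBBBBBBB
GBBBBBBB
BBBBBBBB
BBBBKKBB
YBBBBBBB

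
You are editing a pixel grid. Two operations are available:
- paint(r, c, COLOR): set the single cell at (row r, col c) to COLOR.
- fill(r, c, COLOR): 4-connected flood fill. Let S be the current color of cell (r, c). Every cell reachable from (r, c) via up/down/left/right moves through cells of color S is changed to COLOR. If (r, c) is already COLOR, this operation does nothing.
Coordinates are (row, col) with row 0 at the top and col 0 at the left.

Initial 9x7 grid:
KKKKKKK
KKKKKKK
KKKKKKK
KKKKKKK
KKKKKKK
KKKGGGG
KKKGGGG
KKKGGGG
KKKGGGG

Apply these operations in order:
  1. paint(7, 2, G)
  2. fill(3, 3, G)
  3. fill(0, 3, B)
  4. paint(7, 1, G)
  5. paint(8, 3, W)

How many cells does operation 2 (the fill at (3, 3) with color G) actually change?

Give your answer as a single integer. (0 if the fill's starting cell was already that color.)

Answer: 46

Derivation:
After op 1 paint(7,2,G):
KKKKKKK
KKKKKKK
KKKKKKK
KKKKKKK
KKKKKKK
KKKGGGG
KKKGGGG
KKGGGGG
KKKGGGG
After op 2 fill(3,3,G) [46 cells changed]:
GGGGGGG
GGGGGGG
GGGGGGG
GGGGGGG
GGGGGGG
GGGGGGG
GGGGGGG
GGGGGGG
GGGGGGG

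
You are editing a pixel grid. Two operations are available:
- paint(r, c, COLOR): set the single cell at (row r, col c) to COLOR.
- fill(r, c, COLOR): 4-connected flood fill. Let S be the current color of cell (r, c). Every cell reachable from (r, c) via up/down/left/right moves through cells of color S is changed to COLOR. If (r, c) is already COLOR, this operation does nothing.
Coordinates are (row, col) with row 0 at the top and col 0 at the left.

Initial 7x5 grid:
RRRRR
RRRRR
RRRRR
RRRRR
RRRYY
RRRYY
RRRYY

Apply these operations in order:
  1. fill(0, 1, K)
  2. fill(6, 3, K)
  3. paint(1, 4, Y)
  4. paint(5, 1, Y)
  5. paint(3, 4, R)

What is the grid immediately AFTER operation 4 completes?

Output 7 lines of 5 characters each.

Answer: KKKKK
KKKKY
KKKKK
KKKKK
KKKKK
KYKKK
KKKKK

Derivation:
After op 1 fill(0,1,K) [29 cells changed]:
KKKKK
KKKKK
KKKKK
KKKKK
KKKYY
KKKYY
KKKYY
After op 2 fill(6,3,K) [6 cells changed]:
KKKKK
KKKKK
KKKKK
KKKKK
KKKKK
KKKKK
KKKKK
After op 3 paint(1,4,Y):
KKKKK
KKKKY
KKKKK
KKKKK
KKKKK
KKKKK
KKKKK
After op 4 paint(5,1,Y):
KKKKK
KKKKY
KKKKK
KKKKK
KKKKK
KYKKK
KKKKK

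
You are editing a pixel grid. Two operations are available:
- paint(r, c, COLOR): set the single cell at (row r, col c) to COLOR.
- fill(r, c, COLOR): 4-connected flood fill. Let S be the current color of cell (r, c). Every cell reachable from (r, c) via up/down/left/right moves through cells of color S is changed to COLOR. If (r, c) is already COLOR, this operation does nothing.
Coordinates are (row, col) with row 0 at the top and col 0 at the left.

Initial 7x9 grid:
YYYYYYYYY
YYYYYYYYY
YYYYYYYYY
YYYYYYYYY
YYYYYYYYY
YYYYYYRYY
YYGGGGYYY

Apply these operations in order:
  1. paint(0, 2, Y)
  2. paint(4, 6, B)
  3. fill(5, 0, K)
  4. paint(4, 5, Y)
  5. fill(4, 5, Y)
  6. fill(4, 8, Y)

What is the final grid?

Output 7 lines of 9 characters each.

Answer: YYYYYYYYY
YYYYYYYYY
YYYYYYYYY
YYYYYYYYY
YYYYYYBYY
YYYYYYRYY
YYGGGGYYY

Derivation:
After op 1 paint(0,2,Y):
YYYYYYYYY
YYYYYYYYY
YYYYYYYYY
YYYYYYYYY
YYYYYYYYY
YYYYYYRYY
YYGGGGYYY
After op 2 paint(4,6,B):
YYYYYYYYY
YYYYYYYYY
YYYYYYYYY
YYYYYYYYY
YYYYYYBYY
YYYYYYRYY
YYGGGGYYY
After op 3 fill(5,0,K) [57 cells changed]:
KKKKKKKKK
KKKKKKKKK
KKKKKKKKK
KKKKKKKKK
KKKKKKBKK
KKKKKKRKK
KKGGGGKKK
After op 4 paint(4,5,Y):
KKKKKKKKK
KKKKKKKKK
KKKKKKKKK
KKKKKKKKK
KKKKKYBKK
KKKKKKRKK
KKGGGGKKK
After op 5 fill(4,5,Y) [0 cells changed]:
KKKKKKKKK
KKKKKKKKK
KKKKKKKKK
KKKKKKKKK
KKKKKYBKK
KKKKKKRKK
KKGGGGKKK
After op 6 fill(4,8,Y) [56 cells changed]:
YYYYYYYYY
YYYYYYYYY
YYYYYYYYY
YYYYYYYYY
YYYYYYBYY
YYYYYYRYY
YYGGGGYYY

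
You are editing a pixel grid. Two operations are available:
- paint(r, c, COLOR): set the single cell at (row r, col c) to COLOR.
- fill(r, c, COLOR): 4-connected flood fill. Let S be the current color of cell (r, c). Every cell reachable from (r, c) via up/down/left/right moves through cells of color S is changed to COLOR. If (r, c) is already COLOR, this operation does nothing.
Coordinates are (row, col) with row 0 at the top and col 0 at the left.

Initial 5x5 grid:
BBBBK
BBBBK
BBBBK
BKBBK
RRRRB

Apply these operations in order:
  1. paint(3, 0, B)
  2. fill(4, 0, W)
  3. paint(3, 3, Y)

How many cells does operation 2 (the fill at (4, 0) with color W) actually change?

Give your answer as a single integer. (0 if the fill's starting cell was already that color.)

After op 1 paint(3,0,B):
BBBBK
BBBBK
BBBBK
BKBBK
RRRRB
After op 2 fill(4,0,W) [4 cells changed]:
BBBBK
BBBBK
BBBBK
BKBBK
WWWWB

Answer: 4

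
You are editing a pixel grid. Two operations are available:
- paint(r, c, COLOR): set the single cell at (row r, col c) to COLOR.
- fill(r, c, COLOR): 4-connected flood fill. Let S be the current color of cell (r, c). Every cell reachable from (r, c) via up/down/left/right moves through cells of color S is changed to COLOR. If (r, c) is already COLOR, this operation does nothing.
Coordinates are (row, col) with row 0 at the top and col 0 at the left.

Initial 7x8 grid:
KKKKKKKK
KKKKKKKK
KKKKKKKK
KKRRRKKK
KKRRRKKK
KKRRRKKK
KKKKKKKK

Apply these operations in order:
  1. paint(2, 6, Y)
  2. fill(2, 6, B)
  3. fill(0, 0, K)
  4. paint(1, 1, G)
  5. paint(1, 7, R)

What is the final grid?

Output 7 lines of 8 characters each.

After op 1 paint(2,6,Y):
KKKKKKKK
KKKKKKKK
KKKKKKYK
KKRRRKKK
KKRRRKKK
KKRRRKKK
KKKKKKKK
After op 2 fill(2,6,B) [1 cells changed]:
KKKKKKKK
KKKKKKKK
KKKKKKBK
KKRRRKKK
KKRRRKKK
KKRRRKKK
KKKKKKKK
After op 3 fill(0,0,K) [0 cells changed]:
KKKKKKKK
KKKKKKKK
KKKKKKBK
KKRRRKKK
KKRRRKKK
KKRRRKKK
KKKKKKKK
After op 4 paint(1,1,G):
KKKKKKKK
KGKKKKKK
KKKKKKBK
KKRRRKKK
KKRRRKKK
KKRRRKKK
KKKKKKKK
After op 5 paint(1,7,R):
KKKKKKKK
KGKKKKKR
KKKKKKBK
KKRRRKKK
KKRRRKKK
KKRRRKKK
KKKKKKKK

Answer: KKKKKKKK
KGKKKKKR
KKKKKKBK
KKRRRKKK
KKRRRKKK
KKRRRKKK
KKKKKKKK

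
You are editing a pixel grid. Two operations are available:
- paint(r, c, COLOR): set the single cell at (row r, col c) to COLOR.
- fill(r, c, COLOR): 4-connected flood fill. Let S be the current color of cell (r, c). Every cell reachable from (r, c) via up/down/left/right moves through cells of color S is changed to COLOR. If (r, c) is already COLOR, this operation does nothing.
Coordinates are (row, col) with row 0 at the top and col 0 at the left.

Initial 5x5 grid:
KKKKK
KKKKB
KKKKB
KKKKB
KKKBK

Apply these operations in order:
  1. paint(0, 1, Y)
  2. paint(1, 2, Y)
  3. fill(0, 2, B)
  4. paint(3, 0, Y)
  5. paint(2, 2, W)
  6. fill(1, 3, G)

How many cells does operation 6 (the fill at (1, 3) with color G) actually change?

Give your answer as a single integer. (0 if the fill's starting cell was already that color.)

Answer: 20

Derivation:
After op 1 paint(0,1,Y):
KYKKK
KKKKB
KKKKB
KKKKB
KKKBK
After op 2 paint(1,2,Y):
KYKKK
KKYKB
KKKKB
KKKKB
KKKBK
After op 3 fill(0,2,B) [18 cells changed]:
BYBBB
BBYBB
BBBBB
BBBBB
BBBBK
After op 4 paint(3,0,Y):
BYBBB
BBYBB
BBBBB
YBBBB
BBBBK
After op 5 paint(2,2,W):
BYBBB
BBYBB
BBWBB
YBBBB
BBBBK
After op 6 fill(1,3,G) [20 cells changed]:
GYGGG
GGYGG
GGWGG
YGGGG
GGGGK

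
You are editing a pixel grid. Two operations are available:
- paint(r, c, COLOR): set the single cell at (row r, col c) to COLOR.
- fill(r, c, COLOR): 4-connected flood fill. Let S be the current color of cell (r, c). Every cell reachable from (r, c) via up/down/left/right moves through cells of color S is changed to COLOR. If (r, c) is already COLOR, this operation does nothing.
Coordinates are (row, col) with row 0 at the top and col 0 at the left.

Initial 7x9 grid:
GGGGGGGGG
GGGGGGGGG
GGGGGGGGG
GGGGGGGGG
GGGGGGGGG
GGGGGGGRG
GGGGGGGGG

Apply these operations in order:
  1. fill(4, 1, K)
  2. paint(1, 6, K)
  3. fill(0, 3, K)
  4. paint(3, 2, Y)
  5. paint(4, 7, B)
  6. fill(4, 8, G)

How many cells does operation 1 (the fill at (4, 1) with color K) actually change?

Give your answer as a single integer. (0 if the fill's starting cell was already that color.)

Answer: 62

Derivation:
After op 1 fill(4,1,K) [62 cells changed]:
KKKKKKKKK
KKKKKKKKK
KKKKKKKKK
KKKKKKKKK
KKKKKKKKK
KKKKKKKRK
KKKKKKKKK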